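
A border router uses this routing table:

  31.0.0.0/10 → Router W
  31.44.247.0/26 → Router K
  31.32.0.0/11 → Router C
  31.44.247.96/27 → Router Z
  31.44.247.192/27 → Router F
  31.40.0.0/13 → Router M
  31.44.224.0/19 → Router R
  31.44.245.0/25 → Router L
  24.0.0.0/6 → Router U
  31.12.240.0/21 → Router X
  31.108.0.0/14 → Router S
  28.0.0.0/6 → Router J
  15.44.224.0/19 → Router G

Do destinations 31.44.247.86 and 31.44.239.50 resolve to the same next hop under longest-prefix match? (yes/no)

yes

31.44.247.86: longest match 31.44.224.0/19 -> Router R
31.44.239.50: longest match 31.44.224.0/19 -> Router R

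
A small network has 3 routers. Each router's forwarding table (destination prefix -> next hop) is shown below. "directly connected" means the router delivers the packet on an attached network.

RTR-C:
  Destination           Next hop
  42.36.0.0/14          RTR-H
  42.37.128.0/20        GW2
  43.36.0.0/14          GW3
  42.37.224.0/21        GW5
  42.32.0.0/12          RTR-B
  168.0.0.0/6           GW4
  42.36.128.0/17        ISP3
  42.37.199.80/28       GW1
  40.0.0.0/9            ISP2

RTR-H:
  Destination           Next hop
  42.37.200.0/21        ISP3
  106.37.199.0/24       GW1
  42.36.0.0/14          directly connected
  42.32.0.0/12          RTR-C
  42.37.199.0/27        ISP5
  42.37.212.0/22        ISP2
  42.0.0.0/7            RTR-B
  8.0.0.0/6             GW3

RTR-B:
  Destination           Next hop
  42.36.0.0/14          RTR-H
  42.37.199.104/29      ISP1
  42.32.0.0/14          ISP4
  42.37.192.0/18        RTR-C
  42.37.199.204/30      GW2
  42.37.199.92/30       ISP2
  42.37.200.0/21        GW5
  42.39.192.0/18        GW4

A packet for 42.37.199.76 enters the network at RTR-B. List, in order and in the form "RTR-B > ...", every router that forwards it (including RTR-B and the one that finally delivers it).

At RTR-B: longest match for 42.37.199.76 is 42.37.192.0/18 -> RTR-C
At RTR-C: longest match for 42.37.199.76 is 42.36.0.0/14 -> RTR-H
At RTR-H: longest match for 42.37.199.76 is 42.36.0.0/14 -> directly connected

RTR-B > RTR-C > RTR-H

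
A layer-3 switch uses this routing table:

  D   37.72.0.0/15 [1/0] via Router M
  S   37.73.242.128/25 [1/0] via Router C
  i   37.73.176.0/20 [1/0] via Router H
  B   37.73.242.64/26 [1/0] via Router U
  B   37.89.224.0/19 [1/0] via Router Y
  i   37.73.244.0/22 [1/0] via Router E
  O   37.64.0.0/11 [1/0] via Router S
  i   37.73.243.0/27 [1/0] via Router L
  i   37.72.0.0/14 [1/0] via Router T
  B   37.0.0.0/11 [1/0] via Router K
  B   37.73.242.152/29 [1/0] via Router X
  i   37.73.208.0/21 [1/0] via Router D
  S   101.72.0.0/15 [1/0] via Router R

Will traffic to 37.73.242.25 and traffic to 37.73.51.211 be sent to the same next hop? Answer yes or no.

yes

37.73.242.25: longest match 37.72.0.0/15 -> Router M
37.73.51.211: longest match 37.72.0.0/15 -> Router M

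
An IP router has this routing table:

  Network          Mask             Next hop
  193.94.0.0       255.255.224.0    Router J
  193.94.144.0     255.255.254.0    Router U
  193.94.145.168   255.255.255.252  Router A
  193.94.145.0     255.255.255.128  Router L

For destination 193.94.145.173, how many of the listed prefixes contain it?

1

Prefixes containing 193.94.145.173:
  193.94.144.0/23 (193.94.144.0 - 193.94.145.255)
Total matching entries: 1.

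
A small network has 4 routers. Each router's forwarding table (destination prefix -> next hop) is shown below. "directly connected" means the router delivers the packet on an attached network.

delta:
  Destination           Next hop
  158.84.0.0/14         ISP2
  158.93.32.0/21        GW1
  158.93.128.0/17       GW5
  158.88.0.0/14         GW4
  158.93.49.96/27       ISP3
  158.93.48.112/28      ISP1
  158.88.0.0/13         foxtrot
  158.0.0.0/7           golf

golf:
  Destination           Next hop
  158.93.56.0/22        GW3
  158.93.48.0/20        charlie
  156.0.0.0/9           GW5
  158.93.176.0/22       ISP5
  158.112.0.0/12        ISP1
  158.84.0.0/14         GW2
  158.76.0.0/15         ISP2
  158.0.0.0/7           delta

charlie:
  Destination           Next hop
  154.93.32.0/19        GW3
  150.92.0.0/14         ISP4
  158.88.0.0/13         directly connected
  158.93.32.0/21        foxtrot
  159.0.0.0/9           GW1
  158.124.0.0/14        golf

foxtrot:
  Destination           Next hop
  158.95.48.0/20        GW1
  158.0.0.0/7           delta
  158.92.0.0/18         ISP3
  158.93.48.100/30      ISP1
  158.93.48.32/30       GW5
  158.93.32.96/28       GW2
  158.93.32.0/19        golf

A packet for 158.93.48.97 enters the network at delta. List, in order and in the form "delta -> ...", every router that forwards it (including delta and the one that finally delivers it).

At delta: longest match for 158.93.48.97 is 158.88.0.0/13 -> foxtrot
At foxtrot: longest match for 158.93.48.97 is 158.93.32.0/19 -> golf
At golf: longest match for 158.93.48.97 is 158.93.48.0/20 -> charlie
At charlie: longest match for 158.93.48.97 is 158.88.0.0/13 -> directly connected

delta -> foxtrot -> golf -> charlie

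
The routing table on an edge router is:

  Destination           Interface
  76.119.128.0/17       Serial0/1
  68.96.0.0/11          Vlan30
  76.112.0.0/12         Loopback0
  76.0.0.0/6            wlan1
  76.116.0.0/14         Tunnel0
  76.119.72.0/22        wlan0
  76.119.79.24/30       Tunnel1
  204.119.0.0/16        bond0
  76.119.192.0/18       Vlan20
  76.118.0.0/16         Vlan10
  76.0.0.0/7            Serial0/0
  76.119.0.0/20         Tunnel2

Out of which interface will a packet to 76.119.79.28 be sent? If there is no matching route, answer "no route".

Tunnel0

Routes whose prefix contains 76.119.79.28:
  76.0.0.0/6 (76.0.0.0 - 79.255.255.255) -> wlan1
  76.0.0.0/7 (76.0.0.0 - 77.255.255.255) -> Serial0/0
  76.112.0.0/12 (76.112.0.0 - 76.127.255.255) -> Loopback0
  76.116.0.0/14 (76.116.0.0 - 76.119.255.255) -> Tunnel0
More-specific entries that do NOT match:
  76.119.79.24/30 (76.119.79.24 - 76.119.79.27) does not contain 76.119.79.28
  76.119.72.0/22 (76.119.72.0 - 76.119.75.255) does not contain 76.119.79.28
  76.119.0.0/20 (76.119.0.0 - 76.119.15.255) does not contain 76.119.79.28
  76.119.192.0/18 (76.119.192.0 - 76.119.255.255) does not contain 76.119.79.28
  76.119.128.0/17 (76.119.128.0 - 76.119.255.255) does not contain 76.119.79.28
  204.119.0.0/16 (204.119.0.0 - 204.119.255.255) does not contain 76.119.79.28
  76.118.0.0/16 (76.118.0.0 - 76.118.255.255) does not contain 76.119.79.28
Longest matching prefix is /14 -> interface Tunnel0.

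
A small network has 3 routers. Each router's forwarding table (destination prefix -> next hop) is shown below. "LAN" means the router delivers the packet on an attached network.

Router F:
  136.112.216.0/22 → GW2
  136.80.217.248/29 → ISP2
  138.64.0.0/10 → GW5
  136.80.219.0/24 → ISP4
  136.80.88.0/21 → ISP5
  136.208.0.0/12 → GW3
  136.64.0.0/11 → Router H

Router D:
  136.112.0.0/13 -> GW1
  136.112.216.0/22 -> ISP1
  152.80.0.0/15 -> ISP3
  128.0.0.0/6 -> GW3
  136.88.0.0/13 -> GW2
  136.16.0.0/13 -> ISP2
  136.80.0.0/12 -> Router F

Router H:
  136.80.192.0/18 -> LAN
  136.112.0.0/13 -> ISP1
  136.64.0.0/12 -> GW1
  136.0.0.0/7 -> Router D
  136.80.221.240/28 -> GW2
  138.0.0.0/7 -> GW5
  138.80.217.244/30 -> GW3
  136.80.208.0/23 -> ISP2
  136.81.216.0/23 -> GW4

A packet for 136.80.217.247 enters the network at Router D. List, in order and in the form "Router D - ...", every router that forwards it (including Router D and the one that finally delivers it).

Router D - Router F - Router H

At Router D: longest match for 136.80.217.247 is 136.80.0.0/12 -> Router F
At Router F: longest match for 136.80.217.247 is 136.64.0.0/11 -> Router H
At Router H: longest match for 136.80.217.247 is 136.80.192.0/18 -> LAN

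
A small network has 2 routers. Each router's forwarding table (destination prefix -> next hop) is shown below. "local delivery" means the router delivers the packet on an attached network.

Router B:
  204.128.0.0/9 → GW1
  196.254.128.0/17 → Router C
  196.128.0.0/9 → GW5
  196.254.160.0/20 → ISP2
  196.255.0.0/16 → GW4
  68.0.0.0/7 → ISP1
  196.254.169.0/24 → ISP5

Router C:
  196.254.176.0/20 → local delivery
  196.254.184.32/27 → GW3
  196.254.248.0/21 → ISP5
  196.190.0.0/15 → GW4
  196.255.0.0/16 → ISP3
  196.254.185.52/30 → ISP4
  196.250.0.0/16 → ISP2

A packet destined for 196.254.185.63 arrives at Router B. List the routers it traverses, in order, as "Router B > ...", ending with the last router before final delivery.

Router B > Router C

At Router B: longest match for 196.254.185.63 is 196.254.128.0/17 -> Router C
At Router C: longest match for 196.254.185.63 is 196.254.176.0/20 -> local delivery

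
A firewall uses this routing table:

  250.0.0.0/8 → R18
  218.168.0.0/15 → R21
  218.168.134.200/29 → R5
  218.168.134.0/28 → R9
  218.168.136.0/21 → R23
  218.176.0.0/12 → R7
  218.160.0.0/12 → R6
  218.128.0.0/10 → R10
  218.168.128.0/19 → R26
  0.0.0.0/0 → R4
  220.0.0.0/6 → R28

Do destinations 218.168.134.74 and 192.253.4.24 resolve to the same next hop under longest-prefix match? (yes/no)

no

218.168.134.74: longest match 218.168.128.0/19 -> R26
192.253.4.24: longest match 0.0.0.0/0 -> R4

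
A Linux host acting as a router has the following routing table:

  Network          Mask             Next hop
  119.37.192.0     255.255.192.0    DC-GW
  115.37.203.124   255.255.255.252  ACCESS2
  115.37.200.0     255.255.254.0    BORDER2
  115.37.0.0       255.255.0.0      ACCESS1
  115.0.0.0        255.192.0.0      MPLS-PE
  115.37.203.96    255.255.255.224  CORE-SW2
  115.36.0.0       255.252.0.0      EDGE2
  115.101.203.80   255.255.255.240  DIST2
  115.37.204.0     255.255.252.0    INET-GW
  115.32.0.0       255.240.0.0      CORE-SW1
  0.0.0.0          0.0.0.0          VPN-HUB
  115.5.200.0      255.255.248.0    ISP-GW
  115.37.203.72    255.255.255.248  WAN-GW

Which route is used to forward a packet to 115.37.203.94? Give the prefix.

Entries matching 115.37.203.94:
  0.0.0.0/0 (default, matches everything)
  115.0.0.0/10 (115.0.0.0 - 115.63.255.255)
  115.32.0.0/12 (115.32.0.0 - 115.47.255.255)
  115.36.0.0/14 (115.36.0.0 - 115.39.255.255)
  115.37.0.0/16 (115.37.0.0 - 115.37.255.255)
Most specific is 115.37.0.0/16.

115.37.0.0/16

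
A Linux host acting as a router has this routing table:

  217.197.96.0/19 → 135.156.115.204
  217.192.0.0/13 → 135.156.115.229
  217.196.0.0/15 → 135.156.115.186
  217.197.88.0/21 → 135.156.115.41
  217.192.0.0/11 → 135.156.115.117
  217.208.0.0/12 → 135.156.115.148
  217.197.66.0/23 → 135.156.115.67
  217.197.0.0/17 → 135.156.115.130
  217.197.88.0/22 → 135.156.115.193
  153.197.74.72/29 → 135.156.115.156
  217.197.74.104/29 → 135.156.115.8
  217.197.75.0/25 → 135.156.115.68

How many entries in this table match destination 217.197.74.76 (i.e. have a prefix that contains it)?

4

Prefixes containing 217.197.74.76:
  217.192.0.0/11 (217.192.0.0 - 217.223.255.255)
  217.192.0.0/13 (217.192.0.0 - 217.199.255.255)
  217.196.0.0/15 (217.196.0.0 - 217.197.255.255)
  217.197.0.0/17 (217.197.0.0 - 217.197.127.255)
Total matching entries: 4.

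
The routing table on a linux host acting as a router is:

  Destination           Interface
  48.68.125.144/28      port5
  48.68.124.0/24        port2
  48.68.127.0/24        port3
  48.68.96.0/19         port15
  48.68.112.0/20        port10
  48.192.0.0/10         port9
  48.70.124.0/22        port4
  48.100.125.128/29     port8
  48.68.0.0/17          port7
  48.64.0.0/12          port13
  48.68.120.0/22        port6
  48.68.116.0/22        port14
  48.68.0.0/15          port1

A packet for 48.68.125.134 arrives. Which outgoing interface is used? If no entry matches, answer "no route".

port10

Routes whose prefix contains 48.68.125.134:
  48.64.0.0/12 (48.64.0.0 - 48.79.255.255) -> port13
  48.68.0.0/15 (48.68.0.0 - 48.69.255.255) -> port1
  48.68.0.0/17 (48.68.0.0 - 48.68.127.255) -> port7
  48.68.96.0/19 (48.68.96.0 - 48.68.127.255) -> port15
  48.68.112.0/20 (48.68.112.0 - 48.68.127.255) -> port10
More-specific entries that do NOT match:
  48.100.125.128/29 (48.100.125.128 - 48.100.125.135) does not contain 48.68.125.134
  48.68.125.144/28 (48.68.125.144 - 48.68.125.159) does not contain 48.68.125.134
  48.68.124.0/24 (48.68.124.0 - 48.68.124.255) does not contain 48.68.125.134
  48.68.127.0/24 (48.68.127.0 - 48.68.127.255) does not contain 48.68.125.134
  48.70.124.0/22 (48.70.124.0 - 48.70.127.255) does not contain 48.68.125.134
  48.68.120.0/22 (48.68.120.0 - 48.68.123.255) does not contain 48.68.125.134
  48.68.116.0/22 (48.68.116.0 - 48.68.119.255) does not contain 48.68.125.134
Longest matching prefix is /20 -> interface port10.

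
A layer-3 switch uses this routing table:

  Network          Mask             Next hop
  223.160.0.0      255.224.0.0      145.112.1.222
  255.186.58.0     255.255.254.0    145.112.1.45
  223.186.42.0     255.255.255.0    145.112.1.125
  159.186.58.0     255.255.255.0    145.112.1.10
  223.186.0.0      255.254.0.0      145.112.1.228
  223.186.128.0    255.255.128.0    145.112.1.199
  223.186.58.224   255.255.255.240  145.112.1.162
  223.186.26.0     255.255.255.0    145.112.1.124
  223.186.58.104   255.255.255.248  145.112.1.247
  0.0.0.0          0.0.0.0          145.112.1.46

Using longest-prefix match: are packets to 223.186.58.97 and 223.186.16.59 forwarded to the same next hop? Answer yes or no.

yes

223.186.58.97: longest match 223.186.0.0/15 -> 145.112.1.228
223.186.16.59: longest match 223.186.0.0/15 -> 145.112.1.228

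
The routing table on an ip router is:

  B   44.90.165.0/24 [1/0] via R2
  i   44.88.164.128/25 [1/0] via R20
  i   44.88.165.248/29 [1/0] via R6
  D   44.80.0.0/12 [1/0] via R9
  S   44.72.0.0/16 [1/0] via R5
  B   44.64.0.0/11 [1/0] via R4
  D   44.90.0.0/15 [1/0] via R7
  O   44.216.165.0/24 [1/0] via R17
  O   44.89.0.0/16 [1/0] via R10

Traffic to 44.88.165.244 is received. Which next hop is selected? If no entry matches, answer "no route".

R9

Routes whose prefix contains 44.88.165.244:
  44.64.0.0/11 (44.64.0.0 - 44.95.255.255) -> R4
  44.80.0.0/12 (44.80.0.0 - 44.95.255.255) -> R9
More-specific entries that do NOT match:
  44.88.165.248/29 (44.88.165.248 - 44.88.165.255) does not contain 44.88.165.244
  44.88.164.128/25 (44.88.164.128 - 44.88.164.255) does not contain 44.88.165.244
  44.90.165.0/24 (44.90.165.0 - 44.90.165.255) does not contain 44.88.165.244
  44.216.165.0/24 (44.216.165.0 - 44.216.165.255) does not contain 44.88.165.244
  44.72.0.0/16 (44.72.0.0 - 44.72.255.255) does not contain 44.88.165.244
  44.89.0.0/16 (44.89.0.0 - 44.89.255.255) does not contain 44.88.165.244
  44.90.0.0/15 (44.90.0.0 - 44.91.255.255) does not contain 44.88.165.244
Longest matching prefix is /12 -> next hop R9.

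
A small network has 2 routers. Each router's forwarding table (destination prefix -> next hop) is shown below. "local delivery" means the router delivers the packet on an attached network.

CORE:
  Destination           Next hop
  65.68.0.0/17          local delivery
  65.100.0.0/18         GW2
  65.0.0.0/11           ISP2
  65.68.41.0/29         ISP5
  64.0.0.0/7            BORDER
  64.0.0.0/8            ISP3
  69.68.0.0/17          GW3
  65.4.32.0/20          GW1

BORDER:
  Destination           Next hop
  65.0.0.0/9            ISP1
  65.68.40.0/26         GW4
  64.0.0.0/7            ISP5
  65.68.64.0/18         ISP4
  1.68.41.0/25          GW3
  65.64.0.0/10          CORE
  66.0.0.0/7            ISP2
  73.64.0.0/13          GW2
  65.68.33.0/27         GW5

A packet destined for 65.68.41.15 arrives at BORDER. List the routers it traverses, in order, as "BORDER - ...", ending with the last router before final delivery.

At BORDER: longest match for 65.68.41.15 is 65.64.0.0/10 -> CORE
At CORE: longest match for 65.68.41.15 is 65.68.0.0/17 -> local delivery

BORDER - CORE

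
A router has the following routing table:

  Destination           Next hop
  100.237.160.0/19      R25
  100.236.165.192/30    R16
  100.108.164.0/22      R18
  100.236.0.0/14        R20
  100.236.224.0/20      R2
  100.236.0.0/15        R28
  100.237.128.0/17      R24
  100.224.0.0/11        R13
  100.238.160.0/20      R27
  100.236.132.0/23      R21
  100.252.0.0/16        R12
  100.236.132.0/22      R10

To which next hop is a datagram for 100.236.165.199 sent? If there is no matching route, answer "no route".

R28

Routes whose prefix contains 100.236.165.199:
  100.224.0.0/11 (100.224.0.0 - 100.255.255.255) -> R13
  100.236.0.0/14 (100.236.0.0 - 100.239.255.255) -> R20
  100.236.0.0/15 (100.236.0.0 - 100.237.255.255) -> R28
More-specific entries that do NOT match:
  100.236.165.192/30 (100.236.165.192 - 100.236.165.195) does not contain 100.236.165.199
  100.236.132.0/23 (100.236.132.0 - 100.236.133.255) does not contain 100.236.165.199
  100.108.164.0/22 (100.108.164.0 - 100.108.167.255) does not contain 100.236.165.199
  100.236.132.0/22 (100.236.132.0 - 100.236.135.255) does not contain 100.236.165.199
  100.236.224.0/20 (100.236.224.0 - 100.236.239.255) does not contain 100.236.165.199
  100.238.160.0/20 (100.238.160.0 - 100.238.175.255) does not contain 100.236.165.199
  100.237.160.0/19 (100.237.160.0 - 100.237.191.255) does not contain 100.236.165.199
  100.237.128.0/17 (100.237.128.0 - 100.237.255.255) does not contain 100.236.165.199
  100.252.0.0/16 (100.252.0.0 - 100.252.255.255) does not contain 100.236.165.199
Longest matching prefix is /15 -> next hop R28.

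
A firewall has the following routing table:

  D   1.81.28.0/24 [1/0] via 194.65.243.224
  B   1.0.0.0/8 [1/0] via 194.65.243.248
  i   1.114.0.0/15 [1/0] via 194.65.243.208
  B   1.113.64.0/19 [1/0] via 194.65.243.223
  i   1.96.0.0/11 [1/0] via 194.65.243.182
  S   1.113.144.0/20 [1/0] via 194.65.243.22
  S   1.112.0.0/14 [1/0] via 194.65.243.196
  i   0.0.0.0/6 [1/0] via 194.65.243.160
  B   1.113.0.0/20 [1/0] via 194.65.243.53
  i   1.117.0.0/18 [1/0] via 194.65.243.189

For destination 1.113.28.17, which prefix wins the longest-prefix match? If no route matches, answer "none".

1.112.0.0/14

Entries matching 1.113.28.17:
  0.0.0.0/6 (0.0.0.0 - 3.255.255.255)
  1.0.0.0/8 (1.0.0.0 - 1.255.255.255)
  1.96.0.0/11 (1.96.0.0 - 1.127.255.255)
  1.112.0.0/14 (1.112.0.0 - 1.115.255.255)
Most specific is 1.112.0.0/14.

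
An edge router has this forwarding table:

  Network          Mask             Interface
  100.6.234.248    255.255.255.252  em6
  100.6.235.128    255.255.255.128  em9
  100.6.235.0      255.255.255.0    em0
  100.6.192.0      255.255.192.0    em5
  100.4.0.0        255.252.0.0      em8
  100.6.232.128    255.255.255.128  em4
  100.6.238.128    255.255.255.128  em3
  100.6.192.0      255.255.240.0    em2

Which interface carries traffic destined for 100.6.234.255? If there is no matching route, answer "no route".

Routes whose prefix contains 100.6.234.255:
  100.4.0.0/14 (100.4.0.0 - 100.7.255.255) -> em8
  100.6.192.0/18 (100.6.192.0 - 100.6.255.255) -> em5
More-specific entries that do NOT match:
  100.6.234.248/30 (100.6.234.248 - 100.6.234.251) does not contain 100.6.234.255
  100.6.235.128/25 (100.6.235.128 - 100.6.235.255) does not contain 100.6.234.255
  100.6.232.128/25 (100.6.232.128 - 100.6.232.255) does not contain 100.6.234.255
  100.6.238.128/25 (100.6.238.128 - 100.6.238.255) does not contain 100.6.234.255
  100.6.235.0/24 (100.6.235.0 - 100.6.235.255) does not contain 100.6.234.255
  100.6.192.0/20 (100.6.192.0 - 100.6.207.255) does not contain 100.6.234.255
Longest matching prefix is /18 -> interface em5.

em5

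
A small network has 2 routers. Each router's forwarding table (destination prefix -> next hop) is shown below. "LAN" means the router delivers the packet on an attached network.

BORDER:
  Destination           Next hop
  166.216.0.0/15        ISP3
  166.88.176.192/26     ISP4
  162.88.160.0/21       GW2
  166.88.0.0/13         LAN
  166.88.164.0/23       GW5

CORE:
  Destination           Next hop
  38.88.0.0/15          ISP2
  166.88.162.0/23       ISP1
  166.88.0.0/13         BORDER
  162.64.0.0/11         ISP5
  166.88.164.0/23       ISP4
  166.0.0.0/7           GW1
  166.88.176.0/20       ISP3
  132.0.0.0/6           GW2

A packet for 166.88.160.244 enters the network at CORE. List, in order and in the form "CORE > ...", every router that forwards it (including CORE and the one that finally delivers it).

CORE > BORDER

At CORE: longest match for 166.88.160.244 is 166.88.0.0/13 -> BORDER
At BORDER: longest match for 166.88.160.244 is 166.88.0.0/13 -> LAN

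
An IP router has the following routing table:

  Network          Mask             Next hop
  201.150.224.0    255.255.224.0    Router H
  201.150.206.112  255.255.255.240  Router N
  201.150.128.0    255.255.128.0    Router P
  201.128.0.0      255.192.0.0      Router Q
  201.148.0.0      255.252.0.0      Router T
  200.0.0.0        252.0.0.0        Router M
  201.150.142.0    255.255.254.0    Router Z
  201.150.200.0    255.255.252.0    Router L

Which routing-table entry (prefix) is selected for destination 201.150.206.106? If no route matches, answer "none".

Entries matching 201.150.206.106:
  200.0.0.0/6 (200.0.0.0 - 203.255.255.255)
  201.128.0.0/10 (201.128.0.0 - 201.191.255.255)
  201.148.0.0/14 (201.148.0.0 - 201.151.255.255)
  201.150.128.0/17 (201.150.128.0 - 201.150.255.255)
Most specific is 201.150.128.0/17.

201.150.128.0/17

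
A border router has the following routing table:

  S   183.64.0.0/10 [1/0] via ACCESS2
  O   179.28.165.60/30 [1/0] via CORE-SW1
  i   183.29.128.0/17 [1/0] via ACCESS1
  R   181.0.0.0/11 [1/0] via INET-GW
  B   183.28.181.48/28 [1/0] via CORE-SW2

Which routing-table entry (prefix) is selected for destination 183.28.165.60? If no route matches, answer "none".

none

183.28.165.60 is outside every listed prefix and there is no default route.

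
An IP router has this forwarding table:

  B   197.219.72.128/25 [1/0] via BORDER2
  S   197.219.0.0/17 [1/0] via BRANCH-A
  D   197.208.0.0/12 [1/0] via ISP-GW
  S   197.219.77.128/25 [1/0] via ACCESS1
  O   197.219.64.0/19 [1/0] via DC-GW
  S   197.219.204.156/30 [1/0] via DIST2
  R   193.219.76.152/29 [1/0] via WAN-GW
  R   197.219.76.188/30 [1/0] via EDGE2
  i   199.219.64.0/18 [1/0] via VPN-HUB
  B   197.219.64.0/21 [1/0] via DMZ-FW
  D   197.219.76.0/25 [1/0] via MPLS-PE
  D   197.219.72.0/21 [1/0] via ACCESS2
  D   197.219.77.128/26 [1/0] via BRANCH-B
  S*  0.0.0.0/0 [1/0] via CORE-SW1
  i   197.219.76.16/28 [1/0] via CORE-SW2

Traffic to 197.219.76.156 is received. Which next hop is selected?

ACCESS2

Routes whose prefix contains 197.219.76.156:
  0.0.0.0/0 (default, matches everything) -> CORE-SW1
  197.208.0.0/12 (197.208.0.0 - 197.223.255.255) -> ISP-GW
  197.219.0.0/17 (197.219.0.0 - 197.219.127.255) -> BRANCH-A
  197.219.64.0/19 (197.219.64.0 - 197.219.95.255) -> DC-GW
  197.219.72.0/21 (197.219.72.0 - 197.219.79.255) -> ACCESS2
More-specific entries that do NOT match:
  197.219.204.156/30 (197.219.204.156 - 197.219.204.159) does not contain 197.219.76.156
  197.219.76.188/30 (197.219.76.188 - 197.219.76.191) does not contain 197.219.76.156
  193.219.76.152/29 (193.219.76.152 - 193.219.76.159) does not contain 197.219.76.156
  197.219.76.16/28 (197.219.76.16 - 197.219.76.31) does not contain 197.219.76.156
  197.219.77.128/26 (197.219.77.128 - 197.219.77.191) does not contain 197.219.76.156
  197.219.72.128/25 (197.219.72.128 - 197.219.72.255) does not contain 197.219.76.156
  197.219.77.128/25 (197.219.77.128 - 197.219.77.255) does not contain 197.219.76.156
  197.219.76.0/25 (197.219.76.0 - 197.219.76.127) does not contain 197.219.76.156
Longest matching prefix is /21 -> next hop ACCESS2.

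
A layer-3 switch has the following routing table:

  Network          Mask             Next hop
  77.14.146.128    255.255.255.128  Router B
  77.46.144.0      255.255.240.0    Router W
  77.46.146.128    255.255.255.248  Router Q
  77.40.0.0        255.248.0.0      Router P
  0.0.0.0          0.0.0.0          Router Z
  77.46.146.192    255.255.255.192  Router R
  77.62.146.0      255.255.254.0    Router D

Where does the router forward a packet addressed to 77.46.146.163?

Router W

Routes whose prefix contains 77.46.146.163:
  0.0.0.0/0 (default, matches everything) -> Router Z
  77.40.0.0/13 (77.40.0.0 - 77.47.255.255) -> Router P
  77.46.144.0/20 (77.46.144.0 - 77.46.159.255) -> Router W
More-specific entries that do NOT match:
  77.46.146.128/29 (77.46.146.128 - 77.46.146.135) does not contain 77.46.146.163
  77.46.146.192/26 (77.46.146.192 - 77.46.146.255) does not contain 77.46.146.163
  77.14.146.128/25 (77.14.146.128 - 77.14.146.255) does not contain 77.46.146.163
  77.62.146.0/23 (77.62.146.0 - 77.62.147.255) does not contain 77.46.146.163
Longest matching prefix is /20 -> next hop Router W.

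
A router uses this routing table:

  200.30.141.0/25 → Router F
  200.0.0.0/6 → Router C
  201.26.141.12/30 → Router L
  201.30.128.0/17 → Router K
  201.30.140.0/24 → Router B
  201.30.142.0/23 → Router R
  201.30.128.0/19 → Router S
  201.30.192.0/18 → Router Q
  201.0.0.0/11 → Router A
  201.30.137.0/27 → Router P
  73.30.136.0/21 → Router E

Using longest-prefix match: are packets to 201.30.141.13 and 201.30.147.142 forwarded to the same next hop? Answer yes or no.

201.30.141.13: longest match 201.30.128.0/19 -> Router S
201.30.147.142: longest match 201.30.128.0/19 -> Router S

yes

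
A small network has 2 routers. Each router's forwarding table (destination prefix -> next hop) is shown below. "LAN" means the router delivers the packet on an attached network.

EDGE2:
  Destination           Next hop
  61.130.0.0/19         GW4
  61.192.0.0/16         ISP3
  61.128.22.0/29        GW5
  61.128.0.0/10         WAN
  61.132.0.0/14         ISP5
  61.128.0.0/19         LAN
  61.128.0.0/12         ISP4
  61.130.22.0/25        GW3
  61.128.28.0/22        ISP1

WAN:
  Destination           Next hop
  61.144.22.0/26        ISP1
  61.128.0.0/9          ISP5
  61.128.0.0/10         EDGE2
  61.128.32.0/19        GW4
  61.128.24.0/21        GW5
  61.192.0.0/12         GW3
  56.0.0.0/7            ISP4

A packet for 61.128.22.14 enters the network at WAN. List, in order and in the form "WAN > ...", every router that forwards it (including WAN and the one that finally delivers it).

WAN > EDGE2

At WAN: longest match for 61.128.22.14 is 61.128.0.0/10 -> EDGE2
At EDGE2: longest match for 61.128.22.14 is 61.128.0.0/19 -> LAN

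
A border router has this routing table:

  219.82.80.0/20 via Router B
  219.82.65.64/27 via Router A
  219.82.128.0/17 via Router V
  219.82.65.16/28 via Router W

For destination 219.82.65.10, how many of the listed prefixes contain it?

No listed prefix contains 219.82.65.10.
Total matching entries: 0.

0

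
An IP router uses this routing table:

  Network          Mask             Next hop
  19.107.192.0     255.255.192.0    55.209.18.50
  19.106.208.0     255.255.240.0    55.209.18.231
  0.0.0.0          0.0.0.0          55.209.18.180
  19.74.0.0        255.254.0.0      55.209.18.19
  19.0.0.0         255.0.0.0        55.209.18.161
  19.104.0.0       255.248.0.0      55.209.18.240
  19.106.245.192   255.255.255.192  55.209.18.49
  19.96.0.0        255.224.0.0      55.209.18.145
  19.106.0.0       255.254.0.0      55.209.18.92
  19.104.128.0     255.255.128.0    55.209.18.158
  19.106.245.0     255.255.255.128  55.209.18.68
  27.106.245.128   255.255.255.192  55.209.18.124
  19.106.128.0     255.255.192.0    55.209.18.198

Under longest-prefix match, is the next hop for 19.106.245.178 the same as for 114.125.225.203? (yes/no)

no

19.106.245.178: longest match 19.106.0.0/15 -> 55.209.18.92
114.125.225.203: longest match 0.0.0.0/0 -> 55.209.18.180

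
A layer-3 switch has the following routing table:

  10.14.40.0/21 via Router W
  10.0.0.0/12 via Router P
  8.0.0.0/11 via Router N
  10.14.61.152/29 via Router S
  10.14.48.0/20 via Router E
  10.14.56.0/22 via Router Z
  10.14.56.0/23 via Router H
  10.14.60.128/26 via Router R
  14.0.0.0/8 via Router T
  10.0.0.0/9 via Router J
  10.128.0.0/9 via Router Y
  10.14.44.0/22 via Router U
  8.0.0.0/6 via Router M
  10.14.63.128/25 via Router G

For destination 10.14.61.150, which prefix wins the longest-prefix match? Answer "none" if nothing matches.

Entries matching 10.14.61.150:
  8.0.0.0/6 (8.0.0.0 - 11.255.255.255)
  10.0.0.0/9 (10.0.0.0 - 10.127.255.255)
  10.0.0.0/12 (10.0.0.0 - 10.15.255.255)
  10.14.48.0/20 (10.14.48.0 - 10.14.63.255)
Most specific is 10.14.48.0/20.

10.14.48.0/20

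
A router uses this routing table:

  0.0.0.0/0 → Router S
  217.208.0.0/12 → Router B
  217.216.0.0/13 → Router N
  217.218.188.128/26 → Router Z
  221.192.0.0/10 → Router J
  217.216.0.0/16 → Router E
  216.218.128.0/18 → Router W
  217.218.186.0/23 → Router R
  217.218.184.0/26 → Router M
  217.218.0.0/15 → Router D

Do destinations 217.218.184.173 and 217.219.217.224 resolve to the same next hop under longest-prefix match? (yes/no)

yes

217.218.184.173: longest match 217.218.0.0/15 -> Router D
217.219.217.224: longest match 217.218.0.0/15 -> Router D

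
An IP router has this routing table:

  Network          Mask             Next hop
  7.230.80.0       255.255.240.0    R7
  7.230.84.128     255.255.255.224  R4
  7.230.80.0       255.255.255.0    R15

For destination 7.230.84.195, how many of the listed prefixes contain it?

Prefixes containing 7.230.84.195:
  7.230.80.0/20 (7.230.80.0 - 7.230.95.255)
Total matching entries: 1.

1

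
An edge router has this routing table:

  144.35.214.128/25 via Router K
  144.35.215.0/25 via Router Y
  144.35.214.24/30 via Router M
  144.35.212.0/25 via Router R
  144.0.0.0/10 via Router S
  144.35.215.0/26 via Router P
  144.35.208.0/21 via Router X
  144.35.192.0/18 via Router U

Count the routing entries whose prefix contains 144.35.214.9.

3

Prefixes containing 144.35.214.9:
  144.0.0.0/10 (144.0.0.0 - 144.63.255.255)
  144.35.192.0/18 (144.35.192.0 - 144.35.255.255)
  144.35.208.0/21 (144.35.208.0 - 144.35.215.255)
Total matching entries: 3.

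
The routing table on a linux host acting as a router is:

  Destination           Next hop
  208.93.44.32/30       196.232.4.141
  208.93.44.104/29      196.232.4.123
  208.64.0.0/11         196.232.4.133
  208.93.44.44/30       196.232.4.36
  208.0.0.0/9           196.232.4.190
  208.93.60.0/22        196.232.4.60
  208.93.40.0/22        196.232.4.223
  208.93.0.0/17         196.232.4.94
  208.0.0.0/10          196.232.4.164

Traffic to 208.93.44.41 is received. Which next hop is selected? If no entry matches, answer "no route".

196.232.4.94

Routes whose prefix contains 208.93.44.41:
  208.0.0.0/9 (208.0.0.0 - 208.127.255.255) -> 196.232.4.190
  208.64.0.0/11 (208.64.0.0 - 208.95.255.255) -> 196.232.4.133
  208.93.0.0/17 (208.93.0.0 - 208.93.127.255) -> 196.232.4.94
More-specific entries that do NOT match:
  208.93.44.32/30 (208.93.44.32 - 208.93.44.35) does not contain 208.93.44.41
  208.93.44.44/30 (208.93.44.44 - 208.93.44.47) does not contain 208.93.44.41
  208.93.44.104/29 (208.93.44.104 - 208.93.44.111) does not contain 208.93.44.41
  208.93.60.0/22 (208.93.60.0 - 208.93.63.255) does not contain 208.93.44.41
  208.93.40.0/22 (208.93.40.0 - 208.93.43.255) does not contain 208.93.44.41
Longest matching prefix is /17 -> next hop 196.232.4.94.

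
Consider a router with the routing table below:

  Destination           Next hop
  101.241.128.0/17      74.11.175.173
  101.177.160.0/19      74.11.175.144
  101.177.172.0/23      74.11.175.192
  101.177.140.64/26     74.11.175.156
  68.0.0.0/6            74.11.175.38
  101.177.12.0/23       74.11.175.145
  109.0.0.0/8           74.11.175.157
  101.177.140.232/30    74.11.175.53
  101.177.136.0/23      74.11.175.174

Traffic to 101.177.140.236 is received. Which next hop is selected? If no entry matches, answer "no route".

No entry's prefix contains 101.177.140.236; there is no default route.

no route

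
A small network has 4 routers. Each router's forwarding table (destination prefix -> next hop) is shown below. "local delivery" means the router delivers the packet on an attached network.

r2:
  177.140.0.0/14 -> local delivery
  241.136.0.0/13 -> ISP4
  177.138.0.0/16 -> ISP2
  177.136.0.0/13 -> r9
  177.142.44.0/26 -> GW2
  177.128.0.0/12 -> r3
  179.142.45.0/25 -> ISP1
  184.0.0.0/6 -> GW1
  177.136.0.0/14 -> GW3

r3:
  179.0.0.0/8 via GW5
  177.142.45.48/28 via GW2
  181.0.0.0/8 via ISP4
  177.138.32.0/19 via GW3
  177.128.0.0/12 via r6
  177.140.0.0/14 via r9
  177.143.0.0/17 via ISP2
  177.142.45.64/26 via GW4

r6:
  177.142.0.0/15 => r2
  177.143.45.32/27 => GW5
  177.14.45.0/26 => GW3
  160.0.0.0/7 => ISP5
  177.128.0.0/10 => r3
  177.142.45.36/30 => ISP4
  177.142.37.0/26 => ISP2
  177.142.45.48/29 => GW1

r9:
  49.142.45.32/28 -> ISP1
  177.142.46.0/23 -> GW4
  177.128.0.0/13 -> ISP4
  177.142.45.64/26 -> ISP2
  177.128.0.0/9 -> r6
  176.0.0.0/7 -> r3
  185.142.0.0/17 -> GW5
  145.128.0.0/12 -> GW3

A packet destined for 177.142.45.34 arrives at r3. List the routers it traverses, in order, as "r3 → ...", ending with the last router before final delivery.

At r3: longest match for 177.142.45.34 is 177.140.0.0/14 -> r9
At r9: longest match for 177.142.45.34 is 177.128.0.0/9 -> r6
At r6: longest match for 177.142.45.34 is 177.142.0.0/15 -> r2
At r2: longest match for 177.142.45.34 is 177.140.0.0/14 -> local delivery

r3 → r9 → r6 → r2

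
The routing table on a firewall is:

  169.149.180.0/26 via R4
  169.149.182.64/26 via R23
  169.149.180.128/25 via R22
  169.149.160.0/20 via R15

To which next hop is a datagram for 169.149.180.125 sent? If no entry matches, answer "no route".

No entry's prefix contains 169.149.180.125; there is no default route.

no route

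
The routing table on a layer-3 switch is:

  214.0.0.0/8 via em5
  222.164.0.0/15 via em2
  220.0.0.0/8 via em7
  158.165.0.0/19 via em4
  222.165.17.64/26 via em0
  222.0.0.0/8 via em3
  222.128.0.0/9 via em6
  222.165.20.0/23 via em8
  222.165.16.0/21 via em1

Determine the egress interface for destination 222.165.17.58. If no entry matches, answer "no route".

Routes whose prefix contains 222.165.17.58:
  222.0.0.0/8 (222.0.0.0 - 222.255.255.255) -> em3
  222.128.0.0/9 (222.128.0.0 - 222.255.255.255) -> em6
  222.164.0.0/15 (222.164.0.0 - 222.165.255.255) -> em2
  222.165.16.0/21 (222.165.16.0 - 222.165.23.255) -> em1
More-specific entries that do NOT match:
  222.165.17.64/26 (222.165.17.64 - 222.165.17.127) does not contain 222.165.17.58
  222.165.20.0/23 (222.165.20.0 - 222.165.21.255) does not contain 222.165.17.58
Longest matching prefix is /21 -> interface em1.

em1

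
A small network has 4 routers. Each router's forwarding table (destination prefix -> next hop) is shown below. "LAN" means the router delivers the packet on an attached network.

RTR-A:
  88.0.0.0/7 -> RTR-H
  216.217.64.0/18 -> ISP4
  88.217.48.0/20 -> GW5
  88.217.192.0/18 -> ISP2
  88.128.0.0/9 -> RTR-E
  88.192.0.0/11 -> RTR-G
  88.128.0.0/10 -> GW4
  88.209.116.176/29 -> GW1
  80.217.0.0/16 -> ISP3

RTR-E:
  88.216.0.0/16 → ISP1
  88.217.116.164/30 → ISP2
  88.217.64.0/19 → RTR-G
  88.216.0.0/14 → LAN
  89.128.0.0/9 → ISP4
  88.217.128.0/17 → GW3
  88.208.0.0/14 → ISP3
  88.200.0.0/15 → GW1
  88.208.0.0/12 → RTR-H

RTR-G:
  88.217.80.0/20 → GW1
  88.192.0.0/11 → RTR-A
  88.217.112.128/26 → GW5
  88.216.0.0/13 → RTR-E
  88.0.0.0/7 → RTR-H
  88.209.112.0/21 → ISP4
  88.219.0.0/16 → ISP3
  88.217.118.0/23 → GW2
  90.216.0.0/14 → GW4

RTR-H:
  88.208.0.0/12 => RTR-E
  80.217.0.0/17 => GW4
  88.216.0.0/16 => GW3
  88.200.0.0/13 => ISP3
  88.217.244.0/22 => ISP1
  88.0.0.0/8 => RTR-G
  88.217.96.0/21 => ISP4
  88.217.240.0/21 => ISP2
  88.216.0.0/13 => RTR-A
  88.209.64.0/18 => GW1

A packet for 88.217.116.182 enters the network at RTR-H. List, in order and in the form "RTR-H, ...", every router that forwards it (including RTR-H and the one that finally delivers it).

RTR-H, RTR-A, RTR-G, RTR-E

At RTR-H: longest match for 88.217.116.182 is 88.216.0.0/13 -> RTR-A
At RTR-A: longest match for 88.217.116.182 is 88.192.0.0/11 -> RTR-G
At RTR-G: longest match for 88.217.116.182 is 88.216.0.0/13 -> RTR-E
At RTR-E: longest match for 88.217.116.182 is 88.216.0.0/14 -> LAN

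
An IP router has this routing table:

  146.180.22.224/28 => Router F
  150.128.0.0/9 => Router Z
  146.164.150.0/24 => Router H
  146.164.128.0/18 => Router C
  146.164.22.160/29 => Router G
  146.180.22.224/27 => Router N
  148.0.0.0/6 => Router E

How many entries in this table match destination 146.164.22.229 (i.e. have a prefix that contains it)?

No listed prefix contains 146.164.22.229.
Total matching entries: 0.

0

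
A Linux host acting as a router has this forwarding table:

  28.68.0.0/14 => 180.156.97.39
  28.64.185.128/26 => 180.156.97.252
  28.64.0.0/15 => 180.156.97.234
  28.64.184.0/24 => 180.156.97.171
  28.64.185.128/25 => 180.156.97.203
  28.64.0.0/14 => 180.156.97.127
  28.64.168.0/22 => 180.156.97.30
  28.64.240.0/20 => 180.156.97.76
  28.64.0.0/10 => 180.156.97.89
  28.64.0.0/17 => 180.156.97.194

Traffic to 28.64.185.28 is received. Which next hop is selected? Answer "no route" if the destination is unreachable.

Routes whose prefix contains 28.64.185.28:
  28.64.0.0/10 (28.64.0.0 - 28.127.255.255) -> 180.156.97.89
  28.64.0.0/14 (28.64.0.0 - 28.67.255.255) -> 180.156.97.127
  28.64.0.0/15 (28.64.0.0 - 28.65.255.255) -> 180.156.97.234
More-specific entries that do NOT match:
  28.64.185.128/26 (28.64.185.128 - 28.64.185.191) does not contain 28.64.185.28
  28.64.185.128/25 (28.64.185.128 - 28.64.185.255) does not contain 28.64.185.28
  28.64.184.0/24 (28.64.184.0 - 28.64.184.255) does not contain 28.64.185.28
  28.64.168.0/22 (28.64.168.0 - 28.64.171.255) does not contain 28.64.185.28
  28.64.240.0/20 (28.64.240.0 - 28.64.255.255) does not contain 28.64.185.28
  28.64.0.0/17 (28.64.0.0 - 28.64.127.255) does not contain 28.64.185.28
Longest matching prefix is /15 -> next hop 180.156.97.234.

180.156.97.234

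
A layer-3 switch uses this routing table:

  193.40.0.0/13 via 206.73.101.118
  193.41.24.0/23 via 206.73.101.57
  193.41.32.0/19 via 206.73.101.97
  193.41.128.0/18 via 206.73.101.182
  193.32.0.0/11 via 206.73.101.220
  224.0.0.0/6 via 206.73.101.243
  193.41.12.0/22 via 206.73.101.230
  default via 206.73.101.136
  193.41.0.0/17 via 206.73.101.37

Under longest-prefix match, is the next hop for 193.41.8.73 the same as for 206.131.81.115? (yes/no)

193.41.8.73: longest match 193.41.0.0/17 -> 206.73.101.37
206.131.81.115: longest match 0.0.0.0/0 -> 206.73.101.136

no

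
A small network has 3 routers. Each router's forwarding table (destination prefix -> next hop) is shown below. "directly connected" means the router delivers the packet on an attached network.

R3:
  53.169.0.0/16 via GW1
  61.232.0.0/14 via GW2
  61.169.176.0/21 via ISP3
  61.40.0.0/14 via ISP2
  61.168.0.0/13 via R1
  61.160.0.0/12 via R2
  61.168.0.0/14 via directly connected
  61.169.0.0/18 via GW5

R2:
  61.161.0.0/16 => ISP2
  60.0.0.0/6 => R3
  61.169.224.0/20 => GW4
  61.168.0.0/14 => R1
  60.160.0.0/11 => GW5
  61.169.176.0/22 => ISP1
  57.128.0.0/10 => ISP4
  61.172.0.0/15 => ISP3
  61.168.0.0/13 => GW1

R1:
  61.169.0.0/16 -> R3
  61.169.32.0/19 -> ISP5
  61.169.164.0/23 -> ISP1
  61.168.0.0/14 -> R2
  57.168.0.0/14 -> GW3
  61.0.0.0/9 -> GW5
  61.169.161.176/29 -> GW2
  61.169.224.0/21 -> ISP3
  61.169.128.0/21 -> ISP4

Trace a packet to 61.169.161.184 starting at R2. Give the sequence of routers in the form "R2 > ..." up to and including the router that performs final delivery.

At R2: longest match for 61.169.161.184 is 61.168.0.0/14 -> R1
At R1: longest match for 61.169.161.184 is 61.169.0.0/16 -> R3
At R3: longest match for 61.169.161.184 is 61.168.0.0/14 -> directly connected

R2 > R1 > R3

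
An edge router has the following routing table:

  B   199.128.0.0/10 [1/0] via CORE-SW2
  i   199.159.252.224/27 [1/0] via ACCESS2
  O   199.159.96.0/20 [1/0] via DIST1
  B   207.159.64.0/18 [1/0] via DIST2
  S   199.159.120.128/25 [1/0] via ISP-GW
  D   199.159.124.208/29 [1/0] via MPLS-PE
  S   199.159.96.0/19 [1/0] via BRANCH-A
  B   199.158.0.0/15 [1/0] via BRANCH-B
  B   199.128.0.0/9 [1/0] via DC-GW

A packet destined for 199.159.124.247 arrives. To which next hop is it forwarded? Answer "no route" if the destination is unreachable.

BRANCH-A

Routes whose prefix contains 199.159.124.247:
  199.128.0.0/9 (199.128.0.0 - 199.255.255.255) -> DC-GW
  199.128.0.0/10 (199.128.0.0 - 199.191.255.255) -> CORE-SW2
  199.158.0.0/15 (199.158.0.0 - 199.159.255.255) -> BRANCH-B
  199.159.96.0/19 (199.159.96.0 - 199.159.127.255) -> BRANCH-A
More-specific entries that do NOT match:
  199.159.124.208/29 (199.159.124.208 - 199.159.124.215) does not contain 199.159.124.247
  199.159.252.224/27 (199.159.252.224 - 199.159.252.255) does not contain 199.159.124.247
  199.159.120.128/25 (199.159.120.128 - 199.159.120.255) does not contain 199.159.124.247
  199.159.96.0/20 (199.159.96.0 - 199.159.111.255) does not contain 199.159.124.247
Longest matching prefix is /19 -> next hop BRANCH-A.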